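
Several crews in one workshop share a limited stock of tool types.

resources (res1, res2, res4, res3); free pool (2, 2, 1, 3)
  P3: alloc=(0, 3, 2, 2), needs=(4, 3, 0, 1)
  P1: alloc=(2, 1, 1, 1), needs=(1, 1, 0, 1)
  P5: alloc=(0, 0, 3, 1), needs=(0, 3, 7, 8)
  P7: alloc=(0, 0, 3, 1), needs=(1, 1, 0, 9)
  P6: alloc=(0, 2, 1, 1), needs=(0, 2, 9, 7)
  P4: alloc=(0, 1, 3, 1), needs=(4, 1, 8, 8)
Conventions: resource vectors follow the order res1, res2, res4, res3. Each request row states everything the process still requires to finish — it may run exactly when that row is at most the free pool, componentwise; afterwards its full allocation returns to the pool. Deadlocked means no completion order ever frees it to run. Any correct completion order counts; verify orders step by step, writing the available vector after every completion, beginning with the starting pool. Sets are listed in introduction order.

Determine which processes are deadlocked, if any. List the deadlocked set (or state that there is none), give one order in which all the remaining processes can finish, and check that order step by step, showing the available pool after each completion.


Deadlocked: P5, P7, P6 and P4.
Key observation: res3 is the bottleneck — with P1, P3 done the pool holds (4, 6, 4, 6), short of every remaining need.
The rest can finish in the order P1, P3. Step-by-step check:
  pool = (2, 2, 1, 3)
  P1 needs (1, 1, 0, 1) <= (2, 2, 1, 3) -> finishes; pool += (2, 1, 1, 1) = (4, 3, 2, 4)
  P3 needs (4, 3, 0, 1) <= (4, 3, 2, 4) -> finishes; pool += (0, 3, 2, 2) = (4, 6, 4, 6)
The stuck group stays short no matter what:
  P5 cannot run: need (0, 3, 7, 8) vs free (4, 6, 4, 6) (insufficient res4 and res3)
  P7 cannot run: need (1, 1, 0, 9) vs free (4, 6, 4, 6) (insufficient res3)
  P6 cannot run: need (0, 2, 9, 7) vs free (4, 6, 4, 6) (insufficient res4 and res3)
  P4 cannot run: need (4, 1, 8, 8) vs free (4, 6, 4, 6) (insufficient res4 and res3)


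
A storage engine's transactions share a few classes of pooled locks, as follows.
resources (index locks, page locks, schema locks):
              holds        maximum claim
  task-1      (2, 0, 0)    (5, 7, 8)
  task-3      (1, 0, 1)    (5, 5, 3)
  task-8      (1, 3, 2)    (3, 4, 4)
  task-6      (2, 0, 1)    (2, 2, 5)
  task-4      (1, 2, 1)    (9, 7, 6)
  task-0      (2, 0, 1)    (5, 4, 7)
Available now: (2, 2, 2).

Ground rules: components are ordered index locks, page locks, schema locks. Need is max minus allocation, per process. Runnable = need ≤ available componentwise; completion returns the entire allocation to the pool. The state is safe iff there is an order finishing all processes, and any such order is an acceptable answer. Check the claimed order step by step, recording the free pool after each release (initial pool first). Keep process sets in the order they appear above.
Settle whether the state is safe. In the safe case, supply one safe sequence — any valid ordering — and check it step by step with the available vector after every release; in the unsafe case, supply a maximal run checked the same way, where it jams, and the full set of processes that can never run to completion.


The state is SAFE; one workable sequence: task-8, task-6, task-3, task-0, task-4, task-1.
Key observation: reading the order forward, task-8 is the first process whose need (2, 1, 2) meets the free pool (2, 2, 2) exactly on a resource it requests.
Walking it through:
  pool = (2, 2, 2)
  run task-8 (needs (2, 1, 2), free (2, 2, 2)); after release of (1, 3, 2) the pool is (3, 5, 4)
  run task-6 (needs (0, 2, 4), free (3, 5, 4)); after release of (2, 0, 1) the pool is (5, 5, 5)
  run task-3 (needs (4, 5, 2), free (5, 5, 5)); after release of (1, 0, 1) the pool is (6, 5, 6)
  run task-0 (needs (3, 4, 6), free (6, 5, 6)); after release of (2, 0, 1) the pool is (8, 5, 7)
  run task-4 (needs (8, 5, 5), free (8, 5, 7)); after release of (1, 2, 1) the pool is (9, 7, 8)
  run task-1 (needs (3, 7, 8), free (9, 7, 8)); after release of (2, 0, 0) the pool is (11, 7, 8)


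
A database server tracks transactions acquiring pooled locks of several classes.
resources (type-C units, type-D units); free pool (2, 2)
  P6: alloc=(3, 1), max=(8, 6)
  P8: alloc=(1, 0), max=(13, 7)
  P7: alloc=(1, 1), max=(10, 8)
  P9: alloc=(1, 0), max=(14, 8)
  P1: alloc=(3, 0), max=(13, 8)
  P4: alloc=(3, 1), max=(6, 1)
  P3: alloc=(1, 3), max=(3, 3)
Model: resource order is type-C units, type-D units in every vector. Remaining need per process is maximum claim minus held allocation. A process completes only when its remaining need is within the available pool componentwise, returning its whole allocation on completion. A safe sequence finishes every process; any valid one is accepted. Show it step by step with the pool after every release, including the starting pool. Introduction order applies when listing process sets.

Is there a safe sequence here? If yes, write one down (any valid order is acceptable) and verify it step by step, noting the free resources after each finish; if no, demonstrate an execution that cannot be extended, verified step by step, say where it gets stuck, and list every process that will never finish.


SAFE. One safe sequence: P3, P4, P6, P7, P1, P8, P9.
Key observation: P3 is the earliest step where a requested resource binds exactly: need (2, 0), pool (2, 2) at its turn.
Verifying each step:
  pool = (2, 2)
  run P3 (needs (2, 0), free (2, 2)); after release of (1, 3) the pool is (3, 5)
  run P4 (needs (3, 0), free (3, 5)); after release of (3, 1) the pool is (6, 6)
  run P6 (needs (5, 5), free (6, 6)); after release of (3, 1) the pool is (9, 7)
  run P7 (needs (9, 7), free (9, 7)); after release of (1, 1) the pool is (10, 8)
  run P1 (needs (10, 8), free (10, 8)); after release of (3, 0) the pool is (13, 8)
  run P8 (needs (12, 7), free (13, 8)); after release of (1, 0) the pool is (14, 8)
  run P9 (needs (13, 8), free (14, 8)); after release of (1, 0) the pool is (15, 8)


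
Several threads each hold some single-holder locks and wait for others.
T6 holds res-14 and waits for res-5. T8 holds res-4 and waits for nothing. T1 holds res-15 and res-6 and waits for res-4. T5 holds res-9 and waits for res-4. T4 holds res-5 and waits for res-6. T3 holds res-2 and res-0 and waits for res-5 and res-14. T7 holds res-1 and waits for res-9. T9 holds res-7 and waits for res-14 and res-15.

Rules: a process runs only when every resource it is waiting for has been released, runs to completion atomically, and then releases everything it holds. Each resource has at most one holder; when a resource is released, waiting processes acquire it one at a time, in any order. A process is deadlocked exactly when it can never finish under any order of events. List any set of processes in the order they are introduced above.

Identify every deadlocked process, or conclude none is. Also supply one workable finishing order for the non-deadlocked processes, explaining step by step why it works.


No process is deadlocked.
Key observation: there is no circular wait here — follow any chain and it reaches a process that is free to run now.
The rest can finish in the order T8, T1, T4, T5, T6, T3, T9, T7.
Verifying each step:
  run T8 (it waits on nothing); releases res-4
  run T1 (all its waits — res-4 — are resolved); releases res-15 and res-6
  run T4 (all its waits — res-6 — are resolved); releases res-5
  run T5 (all its waits — res-4 — are resolved); releases res-9
  run T6 (all its waits — res-5 — are resolved); releases res-14
  run T3 (all its waits — res-5 and res-14 — are resolved); releases res-2 and res-0
  run T9 (all its waits — res-14 and res-15 — are resolved); releases res-7
  run T7 (all its waits — res-9 — are resolved); releases res-1


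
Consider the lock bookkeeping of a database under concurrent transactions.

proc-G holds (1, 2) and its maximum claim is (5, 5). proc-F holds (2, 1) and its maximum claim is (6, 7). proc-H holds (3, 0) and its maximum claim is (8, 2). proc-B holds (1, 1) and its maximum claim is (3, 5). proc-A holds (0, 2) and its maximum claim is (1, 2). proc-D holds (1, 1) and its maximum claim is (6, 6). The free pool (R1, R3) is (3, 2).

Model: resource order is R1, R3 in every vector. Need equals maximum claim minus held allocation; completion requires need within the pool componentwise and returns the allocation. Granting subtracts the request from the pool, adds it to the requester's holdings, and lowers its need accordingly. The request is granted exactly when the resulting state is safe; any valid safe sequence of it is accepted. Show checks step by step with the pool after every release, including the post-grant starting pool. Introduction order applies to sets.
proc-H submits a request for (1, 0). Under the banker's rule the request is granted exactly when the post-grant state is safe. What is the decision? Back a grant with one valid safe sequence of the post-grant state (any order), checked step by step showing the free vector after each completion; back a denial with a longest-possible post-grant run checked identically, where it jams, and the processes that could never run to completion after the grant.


DENY: after the grant no complete ordering would exist.
Key observation: once proc-A, proc-B finish, the pool peaks at (3, 5) — and every remaining process still needs more R1 than that.
On the post-grant state, proc-A, proc-B is a maximal run — nothing extends it. Step-by-step check:
  pool = (2, 2)
  proc-A needs (1, 0) <= (2, 2) -> finishes; pool += (0, 2) = (2, 4)
  proc-B needs (2, 4) <= (2, 4) -> finishes; pool += (1, 1) = (3, 5)
  blocked: proc-G wants (4, 3), pool (3, 5) — not enough R1
  blocked: proc-F wants (4, 6), pool (3, 5) — not enough R1 and R3
  blocked: proc-H wants (4, 2), pool (3, 5) — not enough R1
  blocked: proc-D wants (5, 5), pool (3, 5) — not enough R1
Had the request been granted, proc-G, proc-F, proc-H and proc-D could never finish.


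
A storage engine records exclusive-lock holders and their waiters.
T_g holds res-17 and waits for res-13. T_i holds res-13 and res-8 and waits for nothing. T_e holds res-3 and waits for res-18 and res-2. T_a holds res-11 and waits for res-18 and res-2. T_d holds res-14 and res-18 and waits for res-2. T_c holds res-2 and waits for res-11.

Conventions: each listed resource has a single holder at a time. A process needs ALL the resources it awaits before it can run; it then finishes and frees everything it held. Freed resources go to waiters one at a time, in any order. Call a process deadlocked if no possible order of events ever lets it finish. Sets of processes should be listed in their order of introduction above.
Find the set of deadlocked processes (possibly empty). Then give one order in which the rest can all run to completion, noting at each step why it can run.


Deadlocked set: T_e, T_a, T_d and T_c.
Key observation: along T_d -> T_c -> T_a -> T_d, each member waits on what the next one holds — a deadlock; T_e waits into the deadlock from upstream.
One completion order for the rest: T_i, T_g.
Step-by-step check:
  T_i waits on nothing -> runs at once and releases res-13 and res-8
  T_g: everything it awaited (res-13) is free; runs, freeing res-17


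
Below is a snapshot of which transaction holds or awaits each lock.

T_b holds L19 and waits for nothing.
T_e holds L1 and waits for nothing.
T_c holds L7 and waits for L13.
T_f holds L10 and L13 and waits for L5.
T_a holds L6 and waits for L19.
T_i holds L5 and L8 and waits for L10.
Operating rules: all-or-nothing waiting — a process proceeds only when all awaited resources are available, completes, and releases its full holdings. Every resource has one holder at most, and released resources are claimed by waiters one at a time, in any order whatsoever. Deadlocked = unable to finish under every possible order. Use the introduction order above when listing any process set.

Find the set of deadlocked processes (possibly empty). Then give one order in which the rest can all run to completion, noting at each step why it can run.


Deadlocked set: T_c, T_f and T_i.
Key observation: along T_f -> T_i -> T_f, each member waits on what the next one holds — a deadlock; T_c waits into the deadlock from upstream.
The rest can finish in the order T_b, T_a, T_e.
Walking it through:
  T_b waits on nothing -> runs at once and releases L19
  T_a waits on L19 — all released -> runs and releases L6
  T_e waits on nothing -> runs at once and releases L1


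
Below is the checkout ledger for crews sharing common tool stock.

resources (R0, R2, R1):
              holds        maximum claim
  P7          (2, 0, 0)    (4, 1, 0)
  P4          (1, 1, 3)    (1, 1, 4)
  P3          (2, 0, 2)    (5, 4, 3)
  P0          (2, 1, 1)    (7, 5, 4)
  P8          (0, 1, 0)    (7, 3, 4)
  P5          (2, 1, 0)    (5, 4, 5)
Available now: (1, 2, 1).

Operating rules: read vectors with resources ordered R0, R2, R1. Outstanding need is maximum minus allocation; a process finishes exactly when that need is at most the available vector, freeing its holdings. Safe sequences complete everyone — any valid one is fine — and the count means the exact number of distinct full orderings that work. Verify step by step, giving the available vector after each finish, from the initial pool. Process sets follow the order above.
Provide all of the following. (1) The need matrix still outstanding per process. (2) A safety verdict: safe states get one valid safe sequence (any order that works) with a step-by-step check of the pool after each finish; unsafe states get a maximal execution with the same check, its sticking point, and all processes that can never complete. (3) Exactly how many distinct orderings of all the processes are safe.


(1) Remaining need (order R0, R2, R1):
  P7: (2, 1, 0)
  P4: (0, 0, 1)
  P3: (3, 4, 1)
  P0: (5, 4, 3)
  P8: (7, 2, 4)
  P5: (3, 3, 5)
(2) UNSAFE.
Key observation: after P4, P7 the pool peaks at (4, 3, 4), and each blocked process is short somewhere: P3 on R2; P0 on R0, R2; P8 on R0; P5 on R1.
The run P4, P7 cannot be extended any further. Check, step by step:
  pool = (1, 2, 1)
  P4 needs (0, 0, 1) <= (1, 2, 1) -> finishes; pool += (1, 1, 3) = (2, 3, 4)
  P7 needs (2, 1, 0) <= (2, 3, 4) -> finishes; pool += (2, 0, 0) = (4, 3, 4)
  P3 still needs (3, 4, 1) but only (4, 3, 4) is free — short on R2
  P0 still needs (5, 4, 3) but only (4, 3, 4) is free — short on R0 and R2
  P8 still needs (7, 2, 4) but only (4, 3, 4) is free — short on R0
  P5 still needs (3, 3, 5) but only (4, 3, 4) is free — short on R1
Permanently blocked: P3, P0, P8 and P5.
(3) The exact count: 0 of the possible complete orderings are safe sequences.


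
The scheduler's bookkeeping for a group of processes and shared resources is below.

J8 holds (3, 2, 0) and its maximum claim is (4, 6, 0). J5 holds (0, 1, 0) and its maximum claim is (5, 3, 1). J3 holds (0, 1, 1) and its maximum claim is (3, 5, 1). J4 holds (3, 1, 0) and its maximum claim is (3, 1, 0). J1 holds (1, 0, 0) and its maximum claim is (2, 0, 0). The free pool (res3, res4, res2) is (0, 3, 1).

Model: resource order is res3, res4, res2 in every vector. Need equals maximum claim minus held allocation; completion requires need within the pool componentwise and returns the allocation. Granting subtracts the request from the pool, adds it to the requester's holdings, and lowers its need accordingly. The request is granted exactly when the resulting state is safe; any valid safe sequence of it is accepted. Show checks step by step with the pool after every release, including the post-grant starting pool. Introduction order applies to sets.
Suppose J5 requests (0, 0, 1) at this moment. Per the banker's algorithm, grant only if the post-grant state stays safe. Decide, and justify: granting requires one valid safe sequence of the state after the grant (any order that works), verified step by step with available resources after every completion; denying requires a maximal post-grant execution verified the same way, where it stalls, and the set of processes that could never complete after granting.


GRANT. The post-grant state is safe; one safe sequence: J4, J1, J8, J5, J3.
Key observation: granting shrinks the pool to (0, 3, 0), yet J4 still fits and the chain goes through.
Step-by-step check of the post-grant state:
  pool = (0, 3, 0)
  J4 needs (0, 0, 0) <= (0, 3, 0) -> finishes; pool += (3, 1, 0) = (3, 4, 0)
  J1 needs (1, 0, 0) <= (3, 4, 0) -> finishes; pool += (1, 0, 0) = (4, 4, 0)
  J8 needs (1, 4, 0) <= (4, 4, 0) -> finishes; pool += (3, 2, 0) = (7, 6, 0)
  J5 needs (5, 2, 0) <= (7, 6, 0) -> finishes; pool += (0, 1, 1) = (7, 7, 1)
  J3 needs (3, 4, 0) <= (7, 7, 1) -> finishes; pool += (0, 1, 1) = (7, 8, 2)


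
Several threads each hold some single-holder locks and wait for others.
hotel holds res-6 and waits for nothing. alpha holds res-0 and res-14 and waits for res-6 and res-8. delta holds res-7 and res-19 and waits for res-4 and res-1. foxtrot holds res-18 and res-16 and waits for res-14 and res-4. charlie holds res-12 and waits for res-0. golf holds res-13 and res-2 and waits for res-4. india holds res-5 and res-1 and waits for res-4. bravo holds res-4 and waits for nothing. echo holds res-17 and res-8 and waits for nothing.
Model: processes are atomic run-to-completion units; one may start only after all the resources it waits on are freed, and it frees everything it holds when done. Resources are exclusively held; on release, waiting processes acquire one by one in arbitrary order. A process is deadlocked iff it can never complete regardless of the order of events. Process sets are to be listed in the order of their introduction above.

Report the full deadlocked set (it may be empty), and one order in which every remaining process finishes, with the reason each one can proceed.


No process is deadlocked.
Key observation: although several processes wait, no cycle exists — each chain bottoms out at a free runner.
One completion order for the rest: echo, bravo, india, golf, hotel, alpha, foxtrot, delta, charlie.
Verifying each step:
  echo: no waits; runs immediately, freeing res-17 and res-8
  bravo: no waits; runs immediately, freeing res-4
  run india (all its waits — res-4 — are resolved); releases res-5 and res-1
  run golf (all its waits — res-4 — are resolved); releases res-13 and res-2
  hotel: no waits; runs immediately, freeing res-6
  run alpha (all its waits — res-6 and res-8 — are resolved); releases res-0 and res-14
  run foxtrot (all its waits — res-14 and res-4 — are resolved); releases res-18 and res-16
  run delta (all its waits — res-4 and res-1 — are resolved); releases res-7 and res-19
  run charlie (all its waits — res-0 — are resolved); releases res-12


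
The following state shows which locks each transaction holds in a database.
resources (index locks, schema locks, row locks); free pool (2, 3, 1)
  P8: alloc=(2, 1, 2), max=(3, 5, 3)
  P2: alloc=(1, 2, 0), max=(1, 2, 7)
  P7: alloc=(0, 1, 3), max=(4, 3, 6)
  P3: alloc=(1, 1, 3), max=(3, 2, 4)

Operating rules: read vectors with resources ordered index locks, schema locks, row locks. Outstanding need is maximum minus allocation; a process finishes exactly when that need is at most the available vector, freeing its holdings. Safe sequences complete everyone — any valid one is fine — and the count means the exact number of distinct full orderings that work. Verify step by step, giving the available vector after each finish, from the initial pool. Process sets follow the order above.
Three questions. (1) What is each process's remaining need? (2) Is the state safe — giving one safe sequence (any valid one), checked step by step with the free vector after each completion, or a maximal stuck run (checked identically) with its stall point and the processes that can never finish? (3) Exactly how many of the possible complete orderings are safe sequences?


(1) Need matrix, components ordered index locks, schema locks, row locks:
  P8: (1, 4, 1)
  P2: (0, 0, 7)
  P7: (4, 2, 3)
  P3: (2, 1, 1)
(2) SAFE, for example via the order P3, P8, P7, P2.
Key observation: P3 marks the first exact bind of the order: its need (2, 1, 1) fits the free (2, 3, 1) with zero slack on a requested resource.
Verifying each step:
  pool = (2, 3, 1)
  P3: need (2, 1, 1) fits (2, 3, 1); releases (1, 1, 3), pool now (3, 4, 4)
  P8: need (1, 4, 1) fits (3, 4, 4); releases (2, 1, 2), pool now (5, 5, 6)
  P7: need (4, 2, 3) fits (5, 5, 6); releases (0, 1, 3), pool now (5, 6, 9)
  P2: need (0, 0, 7) fits (5, 6, 9); releases (1, 2, 0), pool now (6, 8, 9)
(3) Exactly 1 of the possible complete orderings is a safe sequence.


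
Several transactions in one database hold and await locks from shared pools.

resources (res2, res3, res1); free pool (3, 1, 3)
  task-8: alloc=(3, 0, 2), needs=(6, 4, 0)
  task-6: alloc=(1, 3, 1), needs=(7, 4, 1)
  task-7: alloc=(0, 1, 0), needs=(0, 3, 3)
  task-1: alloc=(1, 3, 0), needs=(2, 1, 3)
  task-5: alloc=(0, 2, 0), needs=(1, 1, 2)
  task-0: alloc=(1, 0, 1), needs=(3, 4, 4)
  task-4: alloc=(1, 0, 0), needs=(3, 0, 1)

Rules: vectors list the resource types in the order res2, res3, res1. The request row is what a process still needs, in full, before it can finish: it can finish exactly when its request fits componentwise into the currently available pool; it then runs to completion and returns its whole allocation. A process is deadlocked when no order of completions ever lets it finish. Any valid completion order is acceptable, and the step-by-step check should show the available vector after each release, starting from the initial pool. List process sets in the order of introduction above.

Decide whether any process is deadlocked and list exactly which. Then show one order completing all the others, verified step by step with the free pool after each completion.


Deadlocked: task-8, task-6 and task-0.
Key observation: after task-1, task-5, task-4, task-7 the pool peaks at (5, 7, 3), and each blocked process is short somewhere: task-8 on res2; task-6 on res2; task-0 on res1.
A valid finishing order for the others: task-1, task-5, task-4, task-7. Verifying each step:
  pool = (3, 1, 3)
  task-1: need (2, 1, 3) fits (3, 1, 3); releases (1, 3, 0), pool now (4, 4, 3)
  task-5: need (1, 1, 2) fits (4, 4, 3); releases (0, 2, 0), pool now (4, 6, 3)
  task-4: need (3, 0, 1) fits (4, 6, 3); releases (1, 0, 0), pool now (5, 6, 3)
  task-7: need (0, 3, 3) fits (5, 6, 3); releases (0, 1, 0), pool now (5, 7, 3)
The blocked processes can never fit:
  task-8 still needs (6, 4, 0) but only (5, 7, 3) is free — short on res2
  task-6 still needs (7, 4, 1) but only (5, 7, 3) is free — short on res2
  task-0 still needs (3, 4, 4) but only (5, 7, 3) is free — short on res1


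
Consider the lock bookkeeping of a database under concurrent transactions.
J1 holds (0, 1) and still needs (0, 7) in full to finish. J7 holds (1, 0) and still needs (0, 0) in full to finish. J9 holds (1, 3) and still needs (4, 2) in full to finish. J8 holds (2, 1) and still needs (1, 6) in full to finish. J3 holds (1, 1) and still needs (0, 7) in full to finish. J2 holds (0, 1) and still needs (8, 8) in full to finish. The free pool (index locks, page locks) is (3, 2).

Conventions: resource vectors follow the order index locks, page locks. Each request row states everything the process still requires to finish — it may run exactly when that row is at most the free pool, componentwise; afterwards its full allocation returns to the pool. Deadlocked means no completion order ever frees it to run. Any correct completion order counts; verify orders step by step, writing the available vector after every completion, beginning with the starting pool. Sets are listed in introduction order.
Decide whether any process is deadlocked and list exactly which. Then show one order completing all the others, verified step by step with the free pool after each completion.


The deadlocked set is J1, J8, J3 and J2.
Key observation: no order helps: past J7, J9, the free pool tops out at (5, 5), below what each blocked process needs in page locks.
One completion order for the rest: J7, J9. Check, step by step:
  pool = (3, 2)
  run J7 (needs (0, 0), free (3, 2)); after release of (1, 0) the pool is (4, 2)
  run J9 (needs (4, 2), free (4, 2)); after release of (1, 3) the pool is (5, 5)
The stuck group stays short no matter what:
  blocked: J1 wants (0, 7), pool (5, 5) — not enough page locks
  blocked: J8 wants (1, 6), pool (5, 5) — not enough page locks
  blocked: J3 wants (0, 7), pool (5, 5) — not enough page locks
  blocked: J2 wants (8, 8), pool (5, 5) — not enough index locks and page locks


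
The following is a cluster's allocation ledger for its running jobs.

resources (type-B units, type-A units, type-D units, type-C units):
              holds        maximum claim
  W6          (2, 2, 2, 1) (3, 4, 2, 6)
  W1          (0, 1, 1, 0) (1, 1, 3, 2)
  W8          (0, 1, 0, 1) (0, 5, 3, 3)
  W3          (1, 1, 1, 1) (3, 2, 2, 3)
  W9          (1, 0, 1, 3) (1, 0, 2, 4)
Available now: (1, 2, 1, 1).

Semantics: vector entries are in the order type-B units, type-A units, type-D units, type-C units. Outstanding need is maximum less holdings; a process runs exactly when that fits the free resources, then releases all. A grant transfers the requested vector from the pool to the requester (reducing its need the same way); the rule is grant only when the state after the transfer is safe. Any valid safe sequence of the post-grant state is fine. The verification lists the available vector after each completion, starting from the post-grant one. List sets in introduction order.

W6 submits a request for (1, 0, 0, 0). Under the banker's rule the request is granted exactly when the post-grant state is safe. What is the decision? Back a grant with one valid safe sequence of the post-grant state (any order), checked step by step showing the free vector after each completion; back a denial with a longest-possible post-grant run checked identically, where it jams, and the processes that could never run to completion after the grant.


DENY. Granting would leave the state unsafe.
Key observation: after W9, W1 the pool peaks at (1, 3, 3, 4), and each blocked process is short somewhere: W6 on type-C units; W8 on type-A units; W3 on type-B units.
Pretend the grant happened; the run W9, W1 goes as far as possible. Check, step by step:
  pool = (0, 2, 1, 1)
  W9 needs (0, 0, 1, 1) <= (0, 2, 1, 1) -> finishes; pool += (1, 0, 1, 3) = (1, 2, 2, 4)
  W1 needs (1, 0, 2, 2) <= (1, 2, 2, 4) -> finishes; pool += (0, 1, 1, 0) = (1, 3, 3, 4)
  W6 cannot run: need (0, 2, 0, 5) vs free (1, 3, 3, 4) (insufficient type-C units)
  W8 cannot run: need (0, 4, 3, 2) vs free (1, 3, 3, 4) (insufficient type-A units)
  W3 cannot run: need (2, 1, 1, 2) vs free (1, 3, 3, 4) (insufficient type-B units)
Had the request been granted, W6, W8 and W3 could never finish.


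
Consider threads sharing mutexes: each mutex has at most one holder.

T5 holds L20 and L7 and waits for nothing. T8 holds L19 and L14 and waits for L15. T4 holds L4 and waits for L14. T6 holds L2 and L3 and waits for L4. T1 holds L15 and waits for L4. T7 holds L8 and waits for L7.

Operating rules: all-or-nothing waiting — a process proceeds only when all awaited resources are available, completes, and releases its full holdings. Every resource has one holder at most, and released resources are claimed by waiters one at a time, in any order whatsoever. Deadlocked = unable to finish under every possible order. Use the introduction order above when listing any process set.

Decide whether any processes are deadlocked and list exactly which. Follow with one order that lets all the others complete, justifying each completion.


The deadlocked set is T8, T4, T6 and T1.
Key observation: along T8 -> T1 -> T4 -> T8, each member waits on what the next one holds — a deadlock; T6 waits into the deadlock from upstream.
One completion order for the rest: T5, T7.
Walking it through:
  T5 waits on nothing -> runs at once and releases L20 and L7
  T7: everything it awaited (L7) is free; runs, freeing L8


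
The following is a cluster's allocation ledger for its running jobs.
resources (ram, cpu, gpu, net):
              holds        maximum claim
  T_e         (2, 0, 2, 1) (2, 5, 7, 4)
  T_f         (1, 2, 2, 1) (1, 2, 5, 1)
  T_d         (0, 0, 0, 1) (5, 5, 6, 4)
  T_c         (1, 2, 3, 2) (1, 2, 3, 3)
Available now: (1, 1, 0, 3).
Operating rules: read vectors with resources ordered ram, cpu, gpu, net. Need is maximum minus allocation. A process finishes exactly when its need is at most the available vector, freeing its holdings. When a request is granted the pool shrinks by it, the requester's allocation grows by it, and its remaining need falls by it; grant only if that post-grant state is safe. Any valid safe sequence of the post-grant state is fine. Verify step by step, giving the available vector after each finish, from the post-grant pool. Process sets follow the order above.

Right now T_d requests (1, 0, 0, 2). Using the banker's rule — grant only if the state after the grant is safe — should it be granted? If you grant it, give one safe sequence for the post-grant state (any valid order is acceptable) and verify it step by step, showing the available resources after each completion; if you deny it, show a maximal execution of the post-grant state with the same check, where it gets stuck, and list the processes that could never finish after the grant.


GRANT: granting preserves safety; a valid post-grant sequence is T_c, T_f, T_e, T_d.
Key observation: with (0, 1, 0, 1) left after the transfer, T_c can run at once — the state stays safe.
Step-by-step check of the post-grant state:
  pool = (0, 1, 0, 1)
  run T_c (needs (0, 0, 0, 1), free (0, 1, 0, 1)); after release of (1, 2, 3, 2) the pool is (1, 3, 3, 3)
  run T_f (needs (0, 0, 3, 0), free (1, 3, 3, 3)); after release of (1, 2, 2, 1) the pool is (2, 5, 5, 4)
  run T_e (needs (0, 5, 5, 3), free (2, 5, 5, 4)); after release of (2, 0, 2, 1) the pool is (4, 5, 7, 5)
  run T_d (needs (4, 5, 6, 1), free (4, 5, 7, 5)); after release of (1, 0, 0, 3) the pool is (5, 5, 7, 8)


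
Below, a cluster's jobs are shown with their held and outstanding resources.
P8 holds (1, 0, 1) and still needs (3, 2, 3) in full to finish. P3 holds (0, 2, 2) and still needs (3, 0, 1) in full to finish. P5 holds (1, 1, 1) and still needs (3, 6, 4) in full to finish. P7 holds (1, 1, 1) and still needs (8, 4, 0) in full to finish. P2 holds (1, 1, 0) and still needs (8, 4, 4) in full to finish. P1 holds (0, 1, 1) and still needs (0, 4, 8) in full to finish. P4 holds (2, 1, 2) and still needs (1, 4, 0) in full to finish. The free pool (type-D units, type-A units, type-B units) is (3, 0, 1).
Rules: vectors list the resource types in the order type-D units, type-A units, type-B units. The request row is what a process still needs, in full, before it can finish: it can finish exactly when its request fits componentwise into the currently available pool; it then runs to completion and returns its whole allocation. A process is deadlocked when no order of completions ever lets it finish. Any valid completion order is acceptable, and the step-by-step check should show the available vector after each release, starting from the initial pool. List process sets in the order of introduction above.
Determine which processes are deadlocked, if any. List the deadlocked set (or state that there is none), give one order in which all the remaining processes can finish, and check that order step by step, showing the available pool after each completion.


Deadlocked set: P5, P7, P2, P1 and P4.
Key observation: the pool after P3, P8 is (4, 2, 4); every surviving request exceeds it in type-A units, so progress ends there.
A valid finishing order for the others: P3, P8. Step-by-step check:
  pool = (3, 0, 1)
  P3: need (3, 0, 1) fits (3, 0, 1); releases (0, 2, 2), pool now (3, 2, 3)
  P8: need (3, 2, 3) fits (3, 2, 3); releases (1, 0, 1), pool now (4, 2, 4)
None of the blocked processes ever fits:
  P5 still needs (3, 6, 4) but only (4, 2, 4) is free — short on type-A units
  P7 still needs (8, 4, 0) but only (4, 2, 4) is free — short on type-D units and type-A units
  P2 still needs (8, 4, 4) but only (4, 2, 4) is free — short on type-D units and type-A units
  P1 still needs (0, 4, 8) but only (4, 2, 4) is free — short on type-A units and type-B units
  P4 still needs (1, 4, 0) but only (4, 2, 4) is free — short on type-A units


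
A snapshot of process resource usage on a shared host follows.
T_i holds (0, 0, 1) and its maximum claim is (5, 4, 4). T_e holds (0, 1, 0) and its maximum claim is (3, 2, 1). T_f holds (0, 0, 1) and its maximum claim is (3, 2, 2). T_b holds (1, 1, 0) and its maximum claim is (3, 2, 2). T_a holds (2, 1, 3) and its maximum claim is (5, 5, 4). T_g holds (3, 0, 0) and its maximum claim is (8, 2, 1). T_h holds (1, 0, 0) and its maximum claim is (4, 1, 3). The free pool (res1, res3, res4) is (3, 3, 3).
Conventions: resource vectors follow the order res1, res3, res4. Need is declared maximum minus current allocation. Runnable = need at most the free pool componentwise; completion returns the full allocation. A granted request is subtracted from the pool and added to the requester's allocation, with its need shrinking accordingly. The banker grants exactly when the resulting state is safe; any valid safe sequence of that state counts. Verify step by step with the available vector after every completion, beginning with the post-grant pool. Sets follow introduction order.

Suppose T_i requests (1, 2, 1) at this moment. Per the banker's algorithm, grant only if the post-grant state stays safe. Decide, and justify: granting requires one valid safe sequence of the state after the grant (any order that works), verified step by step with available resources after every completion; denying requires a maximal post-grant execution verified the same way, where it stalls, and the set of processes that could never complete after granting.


GRANT: granting preserves safety; a valid post-grant sequence is T_b, T_f, T_h, T_i, T_g, T_e, T_a.
Key observation: post-grant, (2, 1, 2) remains, and an order beginning with T_b completes everyone.
Verifying the post-grant state step by step:
  pool = (2, 1, 2)
  T_b needs (2, 1, 2) <= (2, 1, 2) -> finishes; pool += (1, 1, 0) = (3, 2, 2)
  T_f needs (3, 2, 1) <= (3, 2, 2) -> finishes; pool += (0, 0, 1) = (3, 2, 3)
  T_h needs (3, 1, 3) <= (3, 2, 3) -> finishes; pool += (1, 0, 0) = (4, 2, 3)
  T_i needs (4, 2, 2) <= (4, 2, 3) -> finishes; pool += (1, 2, 2) = (5, 4, 5)
  T_g needs (5, 2, 1) <= (5, 4, 5) -> finishes; pool += (3, 0, 0) = (8, 4, 5)
  T_e needs (3, 1, 1) <= (8, 4, 5) -> finishes; pool += (0, 1, 0) = (8, 5, 5)
  T_a needs (3, 4, 1) <= (8, 5, 5) -> finishes; pool += (2, 1, 3) = (10, 6, 8)


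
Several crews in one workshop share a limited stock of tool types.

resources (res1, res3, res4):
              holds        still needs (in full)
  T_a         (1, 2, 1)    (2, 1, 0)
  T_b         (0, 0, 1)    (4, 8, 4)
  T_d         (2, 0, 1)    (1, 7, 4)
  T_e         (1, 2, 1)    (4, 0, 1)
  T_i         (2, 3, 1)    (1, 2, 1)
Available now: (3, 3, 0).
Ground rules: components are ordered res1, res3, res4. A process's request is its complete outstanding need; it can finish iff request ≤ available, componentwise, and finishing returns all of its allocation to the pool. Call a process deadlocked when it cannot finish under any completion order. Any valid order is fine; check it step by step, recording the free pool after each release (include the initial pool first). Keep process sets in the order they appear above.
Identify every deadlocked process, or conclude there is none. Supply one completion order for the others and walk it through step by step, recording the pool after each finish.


Deadlocked: T_b and T_d.
Key observation: even finishing T_a, T_e, T_i leaves just (7, 10, 3) free — too little res4 for any of the remaining processes.
One completion order for the rest: T_a, T_e, T_i. Verifying each step:
  pool = (3, 3, 0)
  run T_a (needs (2, 1, 0), free (3, 3, 0)); after release of (1, 2, 1) the pool is (4, 5, 1)
  run T_e (needs (4, 0, 1), free (4, 5, 1)); after release of (1, 2, 1) the pool is (5, 7, 2)
  run T_i (needs (1, 2, 1), free (5, 7, 2)); after release of (2, 3, 1) the pool is (7, 10, 3)
The stuck group stays short no matter what:
  blocked: T_b wants (4, 8, 4), pool (7, 10, 3) — not enough res4
  blocked: T_d wants (1, 7, 4), pool (7, 10, 3) — not enough res4


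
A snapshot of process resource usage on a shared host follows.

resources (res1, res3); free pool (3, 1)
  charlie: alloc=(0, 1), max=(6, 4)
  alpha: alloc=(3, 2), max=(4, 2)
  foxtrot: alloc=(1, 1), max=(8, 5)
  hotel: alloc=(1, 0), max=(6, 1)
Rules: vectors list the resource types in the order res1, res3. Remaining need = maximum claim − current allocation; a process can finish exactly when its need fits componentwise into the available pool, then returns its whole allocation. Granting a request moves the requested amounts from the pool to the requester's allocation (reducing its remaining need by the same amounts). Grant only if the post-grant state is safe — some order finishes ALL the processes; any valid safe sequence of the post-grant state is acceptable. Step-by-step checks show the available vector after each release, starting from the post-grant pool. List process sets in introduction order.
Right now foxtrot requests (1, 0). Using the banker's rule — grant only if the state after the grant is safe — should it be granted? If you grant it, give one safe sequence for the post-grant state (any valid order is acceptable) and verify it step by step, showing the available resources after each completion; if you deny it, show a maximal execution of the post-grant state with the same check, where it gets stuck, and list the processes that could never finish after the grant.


GRANT. The post-grant state is safe; one safe sequence: alpha, hotel, charlie, foxtrot.
Key observation: the transfer keeps a workable pool ((2, 1)); alpha starts the safe sequence.
Check on the post-grant state, step by step:
  pool = (2, 1)
  run alpha (needs (1, 0), free (2, 1)); after release of (3, 2) the pool is (5, 3)
  run hotel (needs (5, 1), free (5, 3)); after release of (1, 0) the pool is (6, 3)
  run charlie (needs (6, 3), free (6, 3)); after release of (0, 1) the pool is (6, 4)
  run foxtrot (needs (6, 4), free (6, 4)); after release of (2, 1) the pool is (8, 5)


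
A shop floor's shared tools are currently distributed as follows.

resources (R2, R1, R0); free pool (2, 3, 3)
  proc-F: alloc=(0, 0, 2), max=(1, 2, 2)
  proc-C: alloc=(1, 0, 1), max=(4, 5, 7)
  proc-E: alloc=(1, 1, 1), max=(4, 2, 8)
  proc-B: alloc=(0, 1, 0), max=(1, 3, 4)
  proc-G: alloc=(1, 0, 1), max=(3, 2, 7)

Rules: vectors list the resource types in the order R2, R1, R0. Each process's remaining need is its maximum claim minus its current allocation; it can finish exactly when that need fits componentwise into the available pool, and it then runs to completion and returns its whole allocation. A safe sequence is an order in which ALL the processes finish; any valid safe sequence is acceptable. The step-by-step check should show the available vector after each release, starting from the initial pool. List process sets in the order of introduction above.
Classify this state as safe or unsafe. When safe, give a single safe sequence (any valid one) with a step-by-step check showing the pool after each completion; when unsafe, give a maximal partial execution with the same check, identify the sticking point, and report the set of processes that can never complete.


UNSAFE.
Key observation: after proc-F, proc-B complete, (2, 4, 5) is the best the pool ever gets, yet each leftover process wants more R0.
A maximal execution: proc-F, proc-B — then nothing else fits. Step-by-step check:
  pool = (2, 3, 3)
  run proc-F (needs (1, 2, 0), free (2, 3, 3)); after release of (0, 0, 2) the pool is (2, 3, 5)
  run proc-B (needs (1, 2, 4), free (2, 3, 5)); after release of (0, 1, 0) the pool is (2, 4, 5)
  proc-C cannot run: need (3, 5, 6) vs free (2, 4, 5) (insufficient R2, R1 and R0)
  proc-E cannot run: need (3, 1, 7) vs free (2, 4, 5) (insufficient R2 and R0)
  proc-G cannot run: need (2, 2, 6) vs free (2, 4, 5) (insufficient R0)
Permanently blocked: proc-C, proc-E and proc-G.
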